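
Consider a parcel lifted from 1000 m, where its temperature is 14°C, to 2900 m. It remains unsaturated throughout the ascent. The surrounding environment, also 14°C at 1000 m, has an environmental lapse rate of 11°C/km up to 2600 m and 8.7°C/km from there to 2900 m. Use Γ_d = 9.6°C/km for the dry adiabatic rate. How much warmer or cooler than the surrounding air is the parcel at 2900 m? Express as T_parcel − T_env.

+1.97°C (parcel warmer than environment)

Parcel:
  1000–2900 m, dry: Δz = 1.9 km ⇒ ΔT = -18.24°C; T = -4.24°C
Environment:
  1000–2600 m, environment, lower layer: Δz = 1.6 km ⇒ ΔT = -17.6°C; T = -3.6°C
  2600–2900 m, environment, upper layer: Δz = 0.3 km ⇒ ΔT = -2.61°C; T = -6.21°C
T_parcel − T_env = -4.24 − (-6.21) = +1.97°C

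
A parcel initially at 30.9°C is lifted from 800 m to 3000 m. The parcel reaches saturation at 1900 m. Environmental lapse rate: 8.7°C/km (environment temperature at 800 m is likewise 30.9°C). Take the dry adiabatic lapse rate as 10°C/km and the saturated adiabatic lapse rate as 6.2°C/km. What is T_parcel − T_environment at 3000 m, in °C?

Parcel:
  From 800 m to 1900 m (dry): cools by 10 × 1.1 = 11°C, giving 19.9°C.
  From 1900 m to 3000 m (saturated): cools by 6.2 × 1.1 = 6.82°C, giving 13.08°C.
Environment:
  From 800 m to 3000 m (environment): cools by 8.7 × 2.2 = 19.14°C, giving 11.76°C.
T_parcel − T_env = 13.08 − 11.76 = +1.32°C

+1.32°C (parcel warmer than environment)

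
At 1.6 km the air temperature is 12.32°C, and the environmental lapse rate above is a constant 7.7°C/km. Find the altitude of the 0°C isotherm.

Height above start = (12.32 − 0) / 7.7 = 1.6 km
Altitude = 1600 m + 1600 m = 3200 m

3.2 km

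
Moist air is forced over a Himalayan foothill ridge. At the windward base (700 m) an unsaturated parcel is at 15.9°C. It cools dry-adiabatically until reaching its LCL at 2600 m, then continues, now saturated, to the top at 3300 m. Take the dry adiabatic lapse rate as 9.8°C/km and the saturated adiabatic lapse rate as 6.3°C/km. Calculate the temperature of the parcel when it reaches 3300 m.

-7.13°C

Dry to 2600 m: -9.8 × 1.9 km = -18.62°C, so T = -2.72°C.
Saturated to 3300 m: -6.3 × 0.7 km = -4.41°C, so T = -7.13°C.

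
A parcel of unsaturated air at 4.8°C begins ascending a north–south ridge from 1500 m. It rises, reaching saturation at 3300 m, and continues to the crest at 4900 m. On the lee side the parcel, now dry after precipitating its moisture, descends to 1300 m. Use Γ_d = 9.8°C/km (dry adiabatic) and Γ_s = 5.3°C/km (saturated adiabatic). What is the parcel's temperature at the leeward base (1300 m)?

13.96°C

1500–3300 m, dry: Δz = 1.8 km ⇒ ΔT = -17.64°C; T = -12.84°C
3300–4900 m, saturated: Δz = 1.6 km ⇒ ΔT = -8.48°C; T = -21.32°C
4900–1300 m, dry descent: Δz = 3.6 km ⇒ ΔT = +35.28°C; T = 13.96°C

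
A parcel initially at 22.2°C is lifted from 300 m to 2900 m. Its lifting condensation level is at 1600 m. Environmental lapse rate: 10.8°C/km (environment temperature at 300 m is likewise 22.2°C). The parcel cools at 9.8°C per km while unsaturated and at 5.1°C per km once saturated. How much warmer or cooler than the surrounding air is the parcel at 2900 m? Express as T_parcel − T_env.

Parcel:
  Dry to 1600 m: -9.8 × 1.3 km = -12.74°C, so T = 9.46°C.
  Saturated to 2900 m: -5.1 × 1.3 km = -6.63°C, so T = 2.83°C.
Environment:
  Environment to 2900 m: -10.8 × 2.6 km = -28.08°C, so T = -5.88°C.
T_parcel − T_env = 2.83 − (-5.88) = +8.71°C

+8.71°C (parcel warmer than environment)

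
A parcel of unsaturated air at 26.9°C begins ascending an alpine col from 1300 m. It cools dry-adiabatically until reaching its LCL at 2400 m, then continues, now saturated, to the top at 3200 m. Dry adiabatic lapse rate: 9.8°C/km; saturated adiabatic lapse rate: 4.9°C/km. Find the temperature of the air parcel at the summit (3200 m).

12.2°C

Dry to 2400 m: -9.8 × 1.1 km = -10.78°C, so T = 16.12°C.
Saturated to 3200 m: -4.9 × 0.8 km = -3.92°C, so T = 12.2°C.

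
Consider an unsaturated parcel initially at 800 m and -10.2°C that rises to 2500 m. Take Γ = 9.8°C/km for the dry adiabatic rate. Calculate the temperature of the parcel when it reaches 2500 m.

-26.86°C

800 → 2500 m (dry adiabatic, 9.8°C/km): ΔT = -9.8 × 1.7 = -16.66°C → T = -26.86°C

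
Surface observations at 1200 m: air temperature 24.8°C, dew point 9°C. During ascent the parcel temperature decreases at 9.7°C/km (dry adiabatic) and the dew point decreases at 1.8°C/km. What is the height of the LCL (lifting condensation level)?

3200 m

T and T_d converge at 9.7 − 1.8 = 7.9°C per km
Height above start = (24.8 − 9) / 7.9 = 2 km
LCL altitude = 1200 m + 2000 m = 3200 m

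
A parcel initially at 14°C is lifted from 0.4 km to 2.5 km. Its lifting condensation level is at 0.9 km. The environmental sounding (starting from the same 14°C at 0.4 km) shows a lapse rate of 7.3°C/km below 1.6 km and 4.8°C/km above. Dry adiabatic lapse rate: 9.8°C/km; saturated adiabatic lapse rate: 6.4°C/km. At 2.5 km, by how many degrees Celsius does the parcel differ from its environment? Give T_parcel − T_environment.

Parcel:
  400–900 m, dry: Δz = 0.5 km ⇒ ΔT = -4.9°C; T = 9.1°C
  900–2500 m, saturated: Δz = 1.6 km ⇒ ΔT = -10.24°C; T = -1.14°C
Environment:
  400–1600 m, environment, lower layer: Δz = 1.2 km ⇒ ΔT = -8.76°C; T = 5.24°C
  1600–2500 m, environment, upper layer: Δz = 0.9 km ⇒ ΔT = -4.32°C; T = 0.92°C
T_parcel − T_env = -1.14 − 0.92 = -2.06°C

-2.06°C (parcel cooler than environment)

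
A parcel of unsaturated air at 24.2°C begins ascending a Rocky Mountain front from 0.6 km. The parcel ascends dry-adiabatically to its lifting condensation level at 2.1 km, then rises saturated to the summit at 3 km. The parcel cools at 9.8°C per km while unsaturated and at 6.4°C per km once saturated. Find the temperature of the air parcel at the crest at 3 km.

From 600 m to 2100 m (dry): cools by 9.8 × 1.5 = 14.7°C, giving 9.5°C.
From 2100 m to 3000 m (saturated): cools by 6.4 × 0.9 = 5.76°C, giving 3.74°C.

3.74°C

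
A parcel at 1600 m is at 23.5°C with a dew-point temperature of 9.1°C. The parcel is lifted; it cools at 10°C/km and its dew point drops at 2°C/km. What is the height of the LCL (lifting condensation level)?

T and T_d converge at 10 − 2 = 8°C per km
Height above start = (23.5 − 9.1) / 8 = 1.8 km
LCL altitude = 1600 m + 1800 m = 3400 m

3400 m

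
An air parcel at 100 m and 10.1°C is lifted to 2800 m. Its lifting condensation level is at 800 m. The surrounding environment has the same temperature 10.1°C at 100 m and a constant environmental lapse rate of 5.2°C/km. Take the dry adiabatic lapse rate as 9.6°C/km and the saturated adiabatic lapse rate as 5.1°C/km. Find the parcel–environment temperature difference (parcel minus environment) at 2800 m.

-2.88°C (parcel cooler than environment)

Parcel:
  100 → 800 m (dry, 9.6°C/km): ΔT = -9.6 × 0.7 = -6.72°C → T = 3.38°C
  800 → 2800 m (saturated, 5.1°C/km): ΔT = -5.1 × 2 = -10.2°C → T = -6.82°C
Environment:
  100 → 2800 m (environment, 5.2°C/km): ΔT = -5.2 × 2.7 = -14.04°C → T = -3.94°C
T_parcel − T_env = -6.82 − (-3.94) = -2.88°C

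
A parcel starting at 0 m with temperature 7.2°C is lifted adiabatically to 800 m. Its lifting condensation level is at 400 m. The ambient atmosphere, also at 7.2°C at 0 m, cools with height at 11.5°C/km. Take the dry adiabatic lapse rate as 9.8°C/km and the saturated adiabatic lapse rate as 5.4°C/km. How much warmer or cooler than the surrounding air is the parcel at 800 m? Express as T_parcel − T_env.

+3.12°C (parcel warmer than environment)

Parcel:
  0–400 m, dry: Δz = 0.4 km ⇒ ΔT = -3.92°C; T = 3.28°C
  400–800 m, saturated: Δz = 0.4 km ⇒ ΔT = -2.16°C; T = 1.12°C
Environment:
  0–800 m, environment: Δz = 0.8 km ⇒ ΔT = -9.2°C; T = -2°C
T_parcel − T_env = 1.12 − (-2) = +3.12°C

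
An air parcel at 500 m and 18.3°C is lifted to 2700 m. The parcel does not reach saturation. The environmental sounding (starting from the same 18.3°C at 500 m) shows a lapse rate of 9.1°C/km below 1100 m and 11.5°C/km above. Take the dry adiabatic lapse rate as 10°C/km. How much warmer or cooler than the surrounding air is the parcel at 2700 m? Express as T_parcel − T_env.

+1.86°C (parcel warmer than environment)

Parcel:
  500–2700 m, dry: Δz = 2.2 km ⇒ ΔT = -22°C; T = -3.7°C
Environment:
  500–1100 m, environment, lower layer: Δz = 0.6 km ⇒ ΔT = -5.46°C; T = 12.84°C
  1100–2700 m, environment, upper layer: Δz = 1.6 km ⇒ ΔT = -18.4°C; T = -5.56°C
T_parcel − T_env = -3.7 − (-5.56) = +1.86°C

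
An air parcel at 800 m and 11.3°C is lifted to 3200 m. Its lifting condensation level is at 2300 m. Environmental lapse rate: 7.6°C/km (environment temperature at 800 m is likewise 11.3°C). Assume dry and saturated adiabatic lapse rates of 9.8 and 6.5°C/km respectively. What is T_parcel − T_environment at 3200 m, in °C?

-2.31°C (parcel cooler than environment)

Parcel:
  800–2300 m, dry: Δz = 1.5 km ⇒ ΔT = -14.7°C; T = -3.4°C
  2300–3200 m, saturated: Δz = 0.9 km ⇒ ΔT = -5.85°C; T = -9.25°C
Environment:
  800–3200 m, environment: Δz = 2.4 km ⇒ ΔT = -18.24°C; T = -6.94°C
T_parcel − T_env = -9.25 − (-6.94) = -2.31°C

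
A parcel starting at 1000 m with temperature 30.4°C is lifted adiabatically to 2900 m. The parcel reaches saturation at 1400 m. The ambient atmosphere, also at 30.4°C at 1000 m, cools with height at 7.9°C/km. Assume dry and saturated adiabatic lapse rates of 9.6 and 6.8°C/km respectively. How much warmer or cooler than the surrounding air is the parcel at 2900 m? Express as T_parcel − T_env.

Parcel:
  1000 → 1400 m (dry, 9.6°C/km): ΔT = -9.6 × 0.4 = -3.84°C → T = 26.56°C
  1400 → 2900 m (saturated, 6.8°C/km): ΔT = -6.8 × 1.5 = -10.2°C → T = 16.36°C
Environment:
  1000 → 2900 m (environment, 7.9°C/km): ΔT = -7.9 × 1.9 = -15.01°C → T = 15.39°C
T_parcel − T_env = 16.36 − 15.39 = +0.97°C

+0.97°C (parcel warmer than environment)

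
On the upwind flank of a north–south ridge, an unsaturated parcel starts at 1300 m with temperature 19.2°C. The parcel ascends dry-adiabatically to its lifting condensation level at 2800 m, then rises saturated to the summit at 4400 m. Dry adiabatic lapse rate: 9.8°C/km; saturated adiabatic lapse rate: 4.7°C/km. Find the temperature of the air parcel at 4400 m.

-3.02°C

1300–2800 m, dry: Δz = 1.5 km ⇒ ΔT = -14.7°C; T = 4.5°C
2800–4400 m, saturated: Δz = 1.6 km ⇒ ΔT = -7.52°C; T = -3.02°C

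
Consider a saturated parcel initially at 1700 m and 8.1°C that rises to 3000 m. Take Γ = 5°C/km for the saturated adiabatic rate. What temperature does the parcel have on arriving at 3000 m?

1.6°C

1700 → 3000 m (saturated adiabatic, 5°C/km): ΔT = -5 × 1.3 = -6.5°C → T = 1.6°C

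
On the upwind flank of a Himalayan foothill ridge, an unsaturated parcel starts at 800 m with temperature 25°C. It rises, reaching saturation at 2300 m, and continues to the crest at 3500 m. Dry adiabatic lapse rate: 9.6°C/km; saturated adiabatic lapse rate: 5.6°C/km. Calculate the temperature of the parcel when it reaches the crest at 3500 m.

From 800 m to 2300 m (dry): cools by 9.6 × 1.5 = 14.4°C, giving 10.6°C.
From 2300 m to 3500 m (saturated): cools by 5.6 × 1.2 = 6.72°C, giving 3.88°C.

3.88°C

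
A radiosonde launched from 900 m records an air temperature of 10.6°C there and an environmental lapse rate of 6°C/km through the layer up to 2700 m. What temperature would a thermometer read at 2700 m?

-0.2°C

Environmental to 2700 m: -6 × 1.8 km = -10.8°C, so T = -0.2°C.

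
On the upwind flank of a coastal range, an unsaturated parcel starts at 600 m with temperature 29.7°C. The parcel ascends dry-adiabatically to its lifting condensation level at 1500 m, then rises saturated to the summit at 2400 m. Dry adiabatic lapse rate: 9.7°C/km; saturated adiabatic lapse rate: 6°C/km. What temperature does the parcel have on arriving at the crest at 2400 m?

Dry to 1500 m: -9.7 × 0.9 km = -8.73°C, so T = 20.97°C.
Saturated to 2400 m: -6 × 0.9 km = -5.4°C, so T = 15.57°C.

15.57°C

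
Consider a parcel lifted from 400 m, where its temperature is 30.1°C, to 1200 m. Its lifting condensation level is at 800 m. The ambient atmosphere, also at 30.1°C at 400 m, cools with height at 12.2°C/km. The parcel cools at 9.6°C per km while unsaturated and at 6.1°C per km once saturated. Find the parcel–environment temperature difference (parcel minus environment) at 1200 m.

+3.48°C (parcel warmer than environment)

Parcel:
  400 → 800 m (dry, 9.6°C/km): ΔT = -9.6 × 0.4 = -3.84°C → T = 26.26°C
  800 → 1200 m (saturated, 6.1°C/km): ΔT = -6.1 × 0.4 = -2.44°C → T = 23.82°C
Environment:
  400 → 1200 m (environment, 12.2°C/km): ΔT = -12.2 × 0.8 = -9.76°C → T = 20.34°C
T_parcel − T_env = 23.82 − 20.34 = +3.48°C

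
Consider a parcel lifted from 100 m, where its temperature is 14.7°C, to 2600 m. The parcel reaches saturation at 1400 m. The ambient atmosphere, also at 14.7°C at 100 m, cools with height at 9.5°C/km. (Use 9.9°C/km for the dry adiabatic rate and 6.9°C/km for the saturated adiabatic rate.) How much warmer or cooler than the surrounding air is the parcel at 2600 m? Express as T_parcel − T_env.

+2.6°C (parcel warmer than environment)

Parcel:
  100–1400 m, dry: Δz = 1.3 km ⇒ ΔT = -12.87°C; T = 1.83°C
  1400–2600 m, saturated: Δz = 1.2 km ⇒ ΔT = -8.28°C; T = -6.45°C
Environment:
  100–2600 m, environment: Δz = 2.5 km ⇒ ΔT = -23.75°C; T = -9.05°C
T_parcel − T_env = -6.45 − (-9.05) = +2.6°C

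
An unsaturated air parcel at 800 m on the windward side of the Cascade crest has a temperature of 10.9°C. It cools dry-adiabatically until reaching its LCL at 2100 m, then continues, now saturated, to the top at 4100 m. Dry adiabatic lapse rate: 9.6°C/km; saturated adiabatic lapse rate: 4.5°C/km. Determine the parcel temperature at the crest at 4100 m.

800–2100 m, dry: Δz = 1.3 km ⇒ ΔT = -12.48°C; T = -1.58°C
2100–4100 m, saturated: Δz = 2 km ⇒ ΔT = -9°C; T = -10.58°C

-10.58°C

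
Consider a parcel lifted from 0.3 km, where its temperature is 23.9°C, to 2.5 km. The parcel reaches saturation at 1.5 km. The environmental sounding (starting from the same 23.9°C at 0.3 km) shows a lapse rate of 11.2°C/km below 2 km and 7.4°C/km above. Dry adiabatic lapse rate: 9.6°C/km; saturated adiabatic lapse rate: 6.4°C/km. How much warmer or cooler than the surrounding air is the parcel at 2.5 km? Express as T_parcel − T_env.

+4.82°C (parcel warmer than environment)

Parcel:
  300–1500 m, dry: Δz = 1.2 km ⇒ ΔT = -11.52°C; T = 12.38°C
  1500–2500 m, saturated: Δz = 1 km ⇒ ΔT = -6.4°C; T = 5.98°C
Environment:
  300–2000 m, environment, lower layer: Δz = 1.7 km ⇒ ΔT = -19.04°C; T = 4.86°C
  2000–2500 m, environment, upper layer: Δz = 0.5 km ⇒ ΔT = -3.7°C; T = 1.16°C
T_parcel − T_env = 5.98 − 1.16 = +4.82°C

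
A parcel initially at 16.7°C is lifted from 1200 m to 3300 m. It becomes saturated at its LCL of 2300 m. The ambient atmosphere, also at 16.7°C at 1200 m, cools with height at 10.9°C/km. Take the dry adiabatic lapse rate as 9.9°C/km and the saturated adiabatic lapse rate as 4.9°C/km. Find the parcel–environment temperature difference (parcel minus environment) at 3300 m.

+7.1°C (parcel warmer than environment)

Parcel:
  1200–2300 m, dry: Δz = 1.1 km ⇒ ΔT = -10.89°C; T = 5.81°C
  2300–3300 m, saturated: Δz = 1 km ⇒ ΔT = -4.9°C; T = 0.91°C
Environment:
  1200–3300 m, environment: Δz = 2.1 km ⇒ ΔT = -22.89°C; T = -6.19°C
T_parcel − T_env = 0.91 − (-6.19) = +7.1°C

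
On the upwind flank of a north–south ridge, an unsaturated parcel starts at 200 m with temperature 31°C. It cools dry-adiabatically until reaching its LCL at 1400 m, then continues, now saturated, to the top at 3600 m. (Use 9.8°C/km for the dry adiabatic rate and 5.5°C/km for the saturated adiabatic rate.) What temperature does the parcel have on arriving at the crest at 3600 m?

From 200 m to 1400 m (dry): cools by 9.8 × 1.2 = 11.76°C, giving 19.24°C.
From 1400 m to 3600 m (saturated): cools by 5.5 × 2.2 = 12.1°C, giving 7.14°C.

7.14°C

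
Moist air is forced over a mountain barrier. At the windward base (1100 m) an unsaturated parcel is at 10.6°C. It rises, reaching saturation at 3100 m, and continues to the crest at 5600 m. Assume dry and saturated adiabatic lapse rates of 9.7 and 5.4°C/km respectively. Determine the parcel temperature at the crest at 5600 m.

-22.3°C

1100–3100 m, dry: Δz = 2 km ⇒ ΔT = -19.4°C; T = -8.8°C
3100–5600 m, saturated: Δz = 2.5 km ⇒ ΔT = -13.5°C; T = -22.3°C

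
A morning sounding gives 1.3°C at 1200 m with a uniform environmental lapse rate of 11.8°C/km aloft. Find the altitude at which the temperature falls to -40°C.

4700 m

Height above start = (1.3 − (-40)) / 11.8 = 3.5 km
Altitude = 1200 m + 3500 m = 4700 m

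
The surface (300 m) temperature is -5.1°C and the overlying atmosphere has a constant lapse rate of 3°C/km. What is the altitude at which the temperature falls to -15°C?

3600 m

Height above start = (-5.1 − (-15)) / 3 = 3.3 km
Altitude = 300 m + 3300 m = 3600 m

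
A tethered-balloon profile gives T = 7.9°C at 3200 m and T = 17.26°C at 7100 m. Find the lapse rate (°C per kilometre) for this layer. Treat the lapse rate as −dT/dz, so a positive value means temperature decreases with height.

-2.4°C/km

Γ = −ΔT/Δz = (7.9 − 17.26) / (7100 − 3200) m
  = -9.36°C / 3.9 km = -2.4°C/km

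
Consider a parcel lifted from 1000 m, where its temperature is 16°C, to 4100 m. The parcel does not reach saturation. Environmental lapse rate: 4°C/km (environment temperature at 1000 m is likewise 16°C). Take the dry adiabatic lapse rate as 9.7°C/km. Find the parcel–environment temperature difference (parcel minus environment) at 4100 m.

-17.67°C (parcel cooler than environment)

Parcel:
  1000–4100 m, dry: Δz = 3.1 km ⇒ ΔT = -30.07°C; T = -14.07°C
Environment:
  1000–4100 m, environment: Δz = 3.1 km ⇒ ΔT = -12.4°C; T = 3.6°C
T_parcel − T_env = -14.07 − 3.6 = -17.67°C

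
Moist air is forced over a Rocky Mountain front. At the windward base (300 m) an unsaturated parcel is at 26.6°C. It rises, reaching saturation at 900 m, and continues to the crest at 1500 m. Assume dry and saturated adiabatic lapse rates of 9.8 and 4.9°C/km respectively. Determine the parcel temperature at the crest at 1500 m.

17.78°C

300–900 m, dry: Δz = 0.6 km ⇒ ΔT = -5.88°C; T = 20.72°C
900–1500 m, saturated: Δz = 0.6 km ⇒ ΔT = -2.94°C; T = 17.78°C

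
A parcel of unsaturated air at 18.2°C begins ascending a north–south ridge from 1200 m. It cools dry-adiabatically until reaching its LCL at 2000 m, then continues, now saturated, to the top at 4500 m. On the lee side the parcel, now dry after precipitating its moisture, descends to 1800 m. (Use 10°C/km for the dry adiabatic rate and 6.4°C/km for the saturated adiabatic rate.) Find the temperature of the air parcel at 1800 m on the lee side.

21.2°C

Dry to 2000 m: -10 × 0.8 km = -8°C, so T = 10.2°C.
Saturated to 4500 m: -6.4 × 2.5 km = -16°C, so T = -5.8°C.
Dry descent to 1800 m: +10 × 2.7 km = +27°C, so T = 21.2°C.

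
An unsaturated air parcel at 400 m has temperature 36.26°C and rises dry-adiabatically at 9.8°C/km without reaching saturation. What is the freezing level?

Height above start = (36.26 − 0) / 9.8 = 3.7 km
Altitude = 400 m + 3700 m = 4100 m

4100 m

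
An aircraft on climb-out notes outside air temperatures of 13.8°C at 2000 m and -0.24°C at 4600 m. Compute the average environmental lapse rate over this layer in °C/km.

Γ = −ΔT/Δz = (13.8 − (-0.24)) / (4600 − 2000) m
  = 14.04°C / 2.6 km = 5.4°C/km

5.4°C/km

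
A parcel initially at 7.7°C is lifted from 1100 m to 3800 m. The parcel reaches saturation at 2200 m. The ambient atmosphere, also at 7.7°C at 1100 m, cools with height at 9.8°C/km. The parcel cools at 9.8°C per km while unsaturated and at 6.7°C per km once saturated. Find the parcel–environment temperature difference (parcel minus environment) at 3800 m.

Parcel:
  1100 → 2200 m (dry, 9.8°C/km): ΔT = -9.8 × 1.1 = -10.78°C → T = -3.08°C
  2200 → 3800 m (saturated, 6.7°C/km): ΔT = -6.7 × 1.6 = -10.72°C → T = -13.8°C
Environment:
  1100 → 3800 m (environment, 9.8°C/km): ΔT = -9.8 × 2.7 = -26.46°C → T = -18.76°C
T_parcel − T_env = -13.8 − (-18.76) = +4.96°C

+4.96°C (parcel warmer than environment)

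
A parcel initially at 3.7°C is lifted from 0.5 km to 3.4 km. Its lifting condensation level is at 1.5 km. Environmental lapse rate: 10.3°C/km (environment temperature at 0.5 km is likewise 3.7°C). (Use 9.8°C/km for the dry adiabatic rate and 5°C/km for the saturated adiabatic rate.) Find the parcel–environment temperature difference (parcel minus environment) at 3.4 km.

+10.57°C (parcel warmer than environment)

Parcel:
  From 500 m to 1500 m (dry): cools by 9.8 × 1 = 9.8°C, giving -6.1°C.
  From 1500 m to 3400 m (saturated): cools by 5 × 1.9 = 9.5°C, giving -15.6°C.
Environment:
  From 500 m to 3400 m (environment): cools by 10.3 × 2.9 = 29.87°C, giving -26.17°C.
T_parcel − T_env = -15.6 − (-26.17) = +10.57°C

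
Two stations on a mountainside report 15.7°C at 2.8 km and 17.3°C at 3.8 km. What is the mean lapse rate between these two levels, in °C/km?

Γ = −ΔT/Δz = (15.7 − 17.3) / (3800 − 2800) m
  = -1.6°C / 1 km = -1.6°C/km

-1.6°C/km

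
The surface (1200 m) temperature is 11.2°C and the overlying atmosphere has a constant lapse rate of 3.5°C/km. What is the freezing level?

4400 m

Height above start = (11.2 − 0) / 3.5 = 3.2 km
Altitude = 1200 m + 3200 m = 4400 m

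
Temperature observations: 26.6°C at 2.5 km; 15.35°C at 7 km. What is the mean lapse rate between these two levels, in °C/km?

Γ = −ΔT/Δz = (26.6 − 15.35) / (7000 − 2500) m
  = 11.25°C / 4.5 km = 2.5°C/km

2.5°C/km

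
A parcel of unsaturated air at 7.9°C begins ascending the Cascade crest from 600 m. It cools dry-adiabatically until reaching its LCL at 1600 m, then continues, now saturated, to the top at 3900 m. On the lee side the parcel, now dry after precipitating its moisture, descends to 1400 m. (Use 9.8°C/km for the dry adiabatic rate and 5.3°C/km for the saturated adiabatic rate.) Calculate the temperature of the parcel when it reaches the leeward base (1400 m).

10.41°C

Dry to 1600 m: -9.8 × 1 km = -9.8°C, so T = -1.9°C.
Saturated to 3900 m: -5.3 × 2.3 km = -12.19°C, so T = -14.09°C.
Dry descent to 1400 m: +9.8 × 2.5 km = +24.5°C, so T = 10.41°C.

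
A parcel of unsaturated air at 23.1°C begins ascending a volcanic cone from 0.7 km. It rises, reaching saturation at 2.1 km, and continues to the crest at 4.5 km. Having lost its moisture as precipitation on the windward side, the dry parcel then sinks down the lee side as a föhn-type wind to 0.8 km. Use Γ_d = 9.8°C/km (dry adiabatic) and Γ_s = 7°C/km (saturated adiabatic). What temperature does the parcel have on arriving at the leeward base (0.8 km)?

28.84°C

From 700 m to 2100 m (dry): cools by 9.8 × 1.4 = 13.72°C, giving 9.38°C.
From 2100 m to 4500 m (saturated): cools by 7 × 2.4 = 16.8°C, giving -7.42°C.
From 4500 m to 800 m (dry descent): warms by 9.8 × 3.7 = 36.26°C, giving 28.84°C.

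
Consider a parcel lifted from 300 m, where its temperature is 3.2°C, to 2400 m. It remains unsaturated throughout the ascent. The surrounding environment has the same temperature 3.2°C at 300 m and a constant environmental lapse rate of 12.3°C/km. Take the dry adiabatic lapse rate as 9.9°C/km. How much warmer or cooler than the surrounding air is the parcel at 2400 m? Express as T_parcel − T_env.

+5.04°C (parcel warmer than environment)

Parcel:
  300–2400 m, dry: Δz = 2.1 km ⇒ ΔT = -20.79°C; T = -17.59°C
Environment:
  300–2400 m, environment: Δz = 2.1 km ⇒ ΔT = -25.83°C; T = -22.63°C
T_parcel − T_env = -17.59 − (-22.63) = +5.04°C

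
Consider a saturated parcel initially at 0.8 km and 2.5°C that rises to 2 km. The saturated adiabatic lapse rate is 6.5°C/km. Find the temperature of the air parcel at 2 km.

From 800 m to 2000 m (saturated adiabatic): cools by 6.5 × 1.2 = 7.8°C, giving -5.3°C.

-5.3°C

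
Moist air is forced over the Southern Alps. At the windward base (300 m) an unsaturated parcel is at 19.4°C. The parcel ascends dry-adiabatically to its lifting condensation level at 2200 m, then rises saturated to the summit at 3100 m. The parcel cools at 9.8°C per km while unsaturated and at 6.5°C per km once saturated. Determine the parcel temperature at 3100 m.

-5.07°C

300–2200 m, dry: Δz = 1.9 km ⇒ ΔT = -18.62°C; T = 0.78°C
2200–3100 m, saturated: Δz = 0.9 km ⇒ ΔT = -5.85°C; T = -5.07°C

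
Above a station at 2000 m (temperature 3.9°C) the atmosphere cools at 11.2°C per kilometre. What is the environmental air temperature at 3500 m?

-12.9°C

2000 → 3500 m (environmental, 11.2°C/km): ΔT = -11.2 × 1.5 = -16.8°C → T = -12.9°C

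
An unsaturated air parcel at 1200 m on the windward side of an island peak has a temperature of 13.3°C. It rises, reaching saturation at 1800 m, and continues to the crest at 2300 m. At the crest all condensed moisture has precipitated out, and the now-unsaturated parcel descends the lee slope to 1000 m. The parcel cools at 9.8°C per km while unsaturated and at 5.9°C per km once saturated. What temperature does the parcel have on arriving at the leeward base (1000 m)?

From 1200 m to 1800 m (dry): cools by 9.8 × 0.6 = 5.88°C, giving 7.42°C.
From 1800 m to 2300 m (saturated): cools by 5.9 × 0.5 = 2.95°C, giving 4.47°C.
From 2300 m to 1000 m (dry descent): warms by 9.8 × 1.3 = 12.74°C, giving 17.21°C.

17.21°C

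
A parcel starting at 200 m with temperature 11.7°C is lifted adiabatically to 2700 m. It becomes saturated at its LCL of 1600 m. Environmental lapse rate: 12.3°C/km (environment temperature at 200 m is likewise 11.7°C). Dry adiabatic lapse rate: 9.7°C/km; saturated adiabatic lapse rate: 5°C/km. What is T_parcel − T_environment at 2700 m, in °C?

Parcel:
  From 200 m to 1600 m (dry): cools by 9.7 × 1.4 = 13.58°C, giving -1.88°C.
  From 1600 m to 2700 m (saturated): cools by 5 × 1.1 = 5.5°C, giving -7.38°C.
Environment:
  From 200 m to 2700 m (environment): cools by 12.3 × 2.5 = 30.75°C, giving -19.05°C.
T_parcel − T_env = -7.38 − (-19.05) = +11.67°C

+11.67°C (parcel warmer than environment)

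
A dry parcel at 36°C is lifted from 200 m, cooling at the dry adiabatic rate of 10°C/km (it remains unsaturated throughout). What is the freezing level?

Height above start = (36 − 0) / 10 = 3.6 km
Altitude = 200 m + 3600 m = 3800 m

3800 m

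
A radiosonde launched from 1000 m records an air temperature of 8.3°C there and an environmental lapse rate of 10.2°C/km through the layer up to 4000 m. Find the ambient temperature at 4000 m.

-22.3°C

1000–4000 m, environmental: Δz = 3 km ⇒ ΔT = -30.6°C; T = -22.3°C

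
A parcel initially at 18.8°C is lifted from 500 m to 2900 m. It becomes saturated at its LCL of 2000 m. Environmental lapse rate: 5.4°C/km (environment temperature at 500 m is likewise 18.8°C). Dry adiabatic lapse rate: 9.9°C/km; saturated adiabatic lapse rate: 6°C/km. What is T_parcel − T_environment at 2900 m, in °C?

Parcel:
  From 500 m to 2000 m (dry): cools by 9.9 × 1.5 = 14.85°C, giving 3.95°C.
  From 2000 m to 2900 m (saturated): cools by 6 × 0.9 = 5.4°C, giving -1.45°C.
Environment:
  From 500 m to 2900 m (environment): cools by 5.4 × 2.4 = 12.96°C, giving 5.84°C.
T_parcel − T_env = -1.45 − 5.84 = -7.29°C

-7.29°C (parcel cooler than environment)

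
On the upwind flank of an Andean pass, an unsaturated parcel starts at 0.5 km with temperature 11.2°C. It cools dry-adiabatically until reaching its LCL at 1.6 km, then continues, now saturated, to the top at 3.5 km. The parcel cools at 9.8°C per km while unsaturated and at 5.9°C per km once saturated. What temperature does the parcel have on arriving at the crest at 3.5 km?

-10.79°C

From 500 m to 1600 m (dry): cools by 9.8 × 1.1 = 10.78°C, giving 0.42°C.
From 1600 m to 3500 m (saturated): cools by 5.9 × 1.9 = 11.21°C, giving -10.79°C.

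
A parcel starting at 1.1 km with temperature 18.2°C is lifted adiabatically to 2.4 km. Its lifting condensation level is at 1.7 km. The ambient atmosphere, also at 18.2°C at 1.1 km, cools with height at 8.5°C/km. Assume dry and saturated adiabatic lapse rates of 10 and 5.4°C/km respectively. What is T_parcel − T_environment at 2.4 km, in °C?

Parcel:
  1100–1700 m, dry: Δz = 0.6 km ⇒ ΔT = -6°C; T = 12.2°C
  1700–2400 m, saturated: Δz = 0.7 km ⇒ ΔT = -3.78°C; T = 8.42°C
Environment:
  1100–2400 m, environment: Δz = 1.3 km ⇒ ΔT = -11.05°C; T = 7.15°C
T_parcel − T_env = 8.42 − 7.15 = +1.27°C

+1.27°C (parcel warmer than environment)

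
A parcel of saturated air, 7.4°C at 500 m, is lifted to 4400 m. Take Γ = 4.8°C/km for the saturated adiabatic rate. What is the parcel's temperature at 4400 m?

-11.32°C

Saturated adiabatic to 4400 m: -4.8 × 3.9 km = -18.72°C, so T = -11.32°C.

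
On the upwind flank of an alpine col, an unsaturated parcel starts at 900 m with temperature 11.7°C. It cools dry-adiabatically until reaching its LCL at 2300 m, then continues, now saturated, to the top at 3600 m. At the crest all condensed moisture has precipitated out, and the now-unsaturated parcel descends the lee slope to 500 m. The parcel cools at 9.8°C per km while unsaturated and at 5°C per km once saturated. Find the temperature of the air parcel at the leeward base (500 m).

900 → 2300 m (dry, 9.8°C/km): ΔT = -9.8 × 1.4 = -13.72°C → T = -2.02°C
2300 → 3600 m (saturated, 5°C/km): ΔT = -5 × 1.3 = -6.5°C → T = -8.52°C
3600 → 500 m (dry descent, 9.8°C/km): ΔT = +9.8 × 3.1 = +30.38°C → T = 21.86°C

21.86°C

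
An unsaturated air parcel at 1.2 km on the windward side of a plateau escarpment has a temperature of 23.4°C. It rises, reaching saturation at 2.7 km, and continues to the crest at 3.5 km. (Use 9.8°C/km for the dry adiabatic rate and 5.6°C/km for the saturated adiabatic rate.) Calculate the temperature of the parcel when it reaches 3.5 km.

Dry to 2700 m: -9.8 × 1.5 km = -14.7°C, so T = 8.7°C.
Saturated to 3500 m: -5.6 × 0.8 km = -4.48°C, so T = 4.22°C.

4.22°C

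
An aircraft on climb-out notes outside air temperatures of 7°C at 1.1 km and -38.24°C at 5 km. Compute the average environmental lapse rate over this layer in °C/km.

Γ = −ΔT/Δz = (7 − (-38.24)) / (5000 − 1100) m
  = 45.24°C / 3.9 km = 11.6°C/km

11.6°C/km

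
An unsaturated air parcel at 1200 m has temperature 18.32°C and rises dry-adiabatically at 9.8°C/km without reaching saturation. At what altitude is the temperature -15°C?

4600 m

Height above start = (18.32 − (-15)) / 9.8 = 3.4 km
Altitude = 1200 m + 3400 m = 4600 m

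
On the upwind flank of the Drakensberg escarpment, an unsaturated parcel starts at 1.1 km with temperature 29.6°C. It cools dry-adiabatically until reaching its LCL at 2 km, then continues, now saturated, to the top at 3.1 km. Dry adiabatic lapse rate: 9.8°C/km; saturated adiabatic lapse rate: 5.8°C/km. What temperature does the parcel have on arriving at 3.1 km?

1100 → 2000 m (dry, 9.8°C/km): ΔT = -9.8 × 0.9 = -8.82°C → T = 20.78°C
2000 → 3100 m (saturated, 5.8°C/km): ΔT = -5.8 × 1.1 = -6.38°C → T = 14.4°C

14.4°C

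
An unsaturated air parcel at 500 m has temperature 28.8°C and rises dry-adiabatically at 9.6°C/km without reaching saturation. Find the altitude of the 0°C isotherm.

Height above start = (28.8 − 0) / 9.6 = 3 km
Altitude = 500 m + 3000 m = 3500 m

3500 m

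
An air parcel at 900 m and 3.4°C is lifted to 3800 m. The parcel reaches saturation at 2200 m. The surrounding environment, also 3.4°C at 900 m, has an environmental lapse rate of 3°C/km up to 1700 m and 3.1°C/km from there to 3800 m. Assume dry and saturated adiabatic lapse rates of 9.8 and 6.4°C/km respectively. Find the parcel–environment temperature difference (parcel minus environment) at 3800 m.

-14.07°C (parcel cooler than environment)

Parcel:
  900 → 2200 m (dry, 9.8°C/km): ΔT = -9.8 × 1.3 = -12.74°C → T = -9.34°C
  2200 → 3800 m (saturated, 6.4°C/km): ΔT = -6.4 × 1.6 = -10.24°C → T = -19.58°C
Environment:
  900 → 1700 m (environment, lower layer, 3°C/km): ΔT = -3 × 0.8 = -2.4°C → T = 1°C
  1700 → 3800 m (environment, upper layer, 3.1°C/km): ΔT = -3.1 × 2.1 = -6.51°C → T = -5.51°C
T_parcel − T_env = -19.58 − (-5.51) = -14.07°C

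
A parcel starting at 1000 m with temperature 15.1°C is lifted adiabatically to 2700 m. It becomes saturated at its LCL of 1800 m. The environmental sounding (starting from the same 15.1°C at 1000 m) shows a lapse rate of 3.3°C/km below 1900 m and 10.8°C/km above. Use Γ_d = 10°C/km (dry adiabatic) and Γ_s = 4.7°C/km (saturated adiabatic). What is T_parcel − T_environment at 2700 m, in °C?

Parcel:
  1000–1800 m, dry: Δz = 0.8 km ⇒ ΔT = -8°C; T = 7.1°C
  1800–2700 m, saturated: Δz = 0.9 km ⇒ ΔT = -4.23°C; T = 2.87°C
Environment:
  1000–1900 m, environment, lower layer: Δz = 0.9 km ⇒ ΔT = -2.97°C; T = 12.13°C
  1900–2700 m, environment, upper layer: Δz = 0.8 km ⇒ ΔT = -8.64°C; T = 3.49°C
T_parcel − T_env = 2.87 − 3.49 = -0.62°C

-0.62°C (parcel cooler than environment)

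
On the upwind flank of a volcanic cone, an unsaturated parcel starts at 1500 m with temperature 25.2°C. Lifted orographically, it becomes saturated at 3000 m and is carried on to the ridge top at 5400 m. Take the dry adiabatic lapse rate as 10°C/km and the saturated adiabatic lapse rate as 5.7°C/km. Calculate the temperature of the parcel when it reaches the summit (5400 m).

1500–3000 m, dry: Δz = 1.5 km ⇒ ΔT = -15°C; T = 10.2°C
3000–5400 m, saturated: Δz = 2.4 km ⇒ ΔT = -13.68°C; T = -3.48°C

-3.48°C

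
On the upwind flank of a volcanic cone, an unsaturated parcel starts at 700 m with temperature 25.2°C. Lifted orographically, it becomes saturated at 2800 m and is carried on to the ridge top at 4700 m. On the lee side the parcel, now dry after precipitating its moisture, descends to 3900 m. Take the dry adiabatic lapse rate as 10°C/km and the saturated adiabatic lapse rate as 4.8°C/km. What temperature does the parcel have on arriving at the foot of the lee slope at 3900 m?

700–2800 m, dry: Δz = 2.1 km ⇒ ΔT = -21°C; T = 4.2°C
2800–4700 m, saturated: Δz = 1.9 km ⇒ ΔT = -9.12°C; T = -4.92°C
4700–3900 m, dry descent: Δz = 0.8 km ⇒ ΔT = +8°C; T = 3.08°C

3.08°C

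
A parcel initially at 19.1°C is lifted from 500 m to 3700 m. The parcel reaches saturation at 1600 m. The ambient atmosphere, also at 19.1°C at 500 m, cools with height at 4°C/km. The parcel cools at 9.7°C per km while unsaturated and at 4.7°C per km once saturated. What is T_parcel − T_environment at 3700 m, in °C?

Parcel:
  From 500 m to 1600 m (dry): cools by 9.7 × 1.1 = 10.67°C, giving 8.43°C.
  From 1600 m to 3700 m (saturated): cools by 4.7 × 2.1 = 9.87°C, giving -1.44°C.
Environment:
  From 500 m to 3700 m (environment): cools by 4 × 3.2 = 12.8°C, giving 6.3°C.
T_parcel − T_env = -1.44 − 6.3 = -7.74°C

-7.74°C (parcel cooler than environment)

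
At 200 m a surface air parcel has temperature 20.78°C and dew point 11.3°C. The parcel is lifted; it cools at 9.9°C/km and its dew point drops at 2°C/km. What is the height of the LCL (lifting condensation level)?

1400 m

T and T_d converge at 9.9 − 2 = 7.9°C per km
Height above start = (20.78 − 11.3) / 7.9 = 1.2 km
LCL altitude = 200 m + 1200 m = 1400 m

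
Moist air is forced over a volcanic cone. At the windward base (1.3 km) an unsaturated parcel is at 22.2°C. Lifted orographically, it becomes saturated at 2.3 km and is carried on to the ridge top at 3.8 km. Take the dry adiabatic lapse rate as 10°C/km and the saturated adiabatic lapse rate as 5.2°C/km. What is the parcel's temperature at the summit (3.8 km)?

4.4°C

Dry to 2300 m: -10 × 1 km = -10°C, so T = 12.2°C.
Saturated to 3800 m: -5.2 × 1.5 km = -7.8°C, so T = 4.4°C.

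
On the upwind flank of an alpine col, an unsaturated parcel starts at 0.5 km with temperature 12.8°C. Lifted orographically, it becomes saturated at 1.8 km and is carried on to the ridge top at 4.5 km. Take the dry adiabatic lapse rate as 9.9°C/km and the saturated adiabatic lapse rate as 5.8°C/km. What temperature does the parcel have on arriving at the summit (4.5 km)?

-15.73°C

500–1800 m, dry: Δz = 1.3 km ⇒ ΔT = -12.87°C; T = -0.07°C
1800–4500 m, saturated: Δz = 2.7 km ⇒ ΔT = -15.66°C; T = -15.73°C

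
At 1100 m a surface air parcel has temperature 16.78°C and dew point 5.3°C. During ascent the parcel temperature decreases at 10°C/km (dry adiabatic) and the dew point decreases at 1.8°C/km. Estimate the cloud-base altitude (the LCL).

T and T_d converge at 10 − 1.8 = 8.2°C per km
Height above start = (16.78 − 5.3) / 8.2 = 1.4 km
LCL altitude = 1100 m + 1400 m = 2500 m

2500 m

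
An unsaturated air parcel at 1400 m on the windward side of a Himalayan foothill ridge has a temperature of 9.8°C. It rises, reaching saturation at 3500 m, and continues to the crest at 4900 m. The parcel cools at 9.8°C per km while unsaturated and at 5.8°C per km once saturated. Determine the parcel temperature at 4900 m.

From 1400 m to 3500 m (dry): cools by 9.8 × 2.1 = 20.58°C, giving -10.78°C.
From 3500 m to 4900 m (saturated): cools by 5.8 × 1.4 = 8.12°C, giving -18.9°C.

-18.9°C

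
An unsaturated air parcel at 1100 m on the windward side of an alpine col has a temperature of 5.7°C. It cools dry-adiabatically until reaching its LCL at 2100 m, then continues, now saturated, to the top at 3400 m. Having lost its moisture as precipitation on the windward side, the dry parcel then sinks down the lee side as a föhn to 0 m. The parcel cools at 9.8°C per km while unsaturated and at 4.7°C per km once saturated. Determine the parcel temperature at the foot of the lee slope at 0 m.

1100 → 2100 m (dry, 9.8°C/km): ΔT = -9.8 × 1 = -9.8°C → T = -4.1°C
2100 → 3400 m (saturated, 4.7°C/km): ΔT = -4.7 × 1.3 = -6.11°C → T = -10.21°C
3400 → 0 m (dry descent, 9.8°C/km): ΔT = +9.8 × 3.4 = +33.32°C → T = 23.11°C

23.11°C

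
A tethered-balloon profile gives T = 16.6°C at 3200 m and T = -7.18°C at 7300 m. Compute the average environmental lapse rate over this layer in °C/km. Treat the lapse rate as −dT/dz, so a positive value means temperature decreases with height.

5.8°C/km

Γ = −ΔT/Δz = (16.6 − (-7.18)) / (7300 − 3200) m
  = 23.78°C / 4.1 km = 5.8°C/km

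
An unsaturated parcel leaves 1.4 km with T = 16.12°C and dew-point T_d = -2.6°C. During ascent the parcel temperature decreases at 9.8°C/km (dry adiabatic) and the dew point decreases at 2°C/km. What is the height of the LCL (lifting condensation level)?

T and T_d converge at 9.8 − 2 = 7.8°C per km
Height above start = (16.12 − (-2.6)) / 7.8 = 2.4 km
LCL altitude = 1400 m + 2400 m = 3800 m

3.8 km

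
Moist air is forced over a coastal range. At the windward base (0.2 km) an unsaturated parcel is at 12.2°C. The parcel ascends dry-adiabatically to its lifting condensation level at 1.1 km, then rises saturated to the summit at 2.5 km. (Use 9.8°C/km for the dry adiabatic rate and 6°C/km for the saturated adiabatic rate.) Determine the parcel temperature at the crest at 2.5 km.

-5.02°C

From 200 m to 1100 m (dry): cools by 9.8 × 0.9 = 8.82°C, giving 3.38°C.
From 1100 m to 2500 m (saturated): cools by 6 × 1.4 = 8.4°C, giving -5.02°C.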